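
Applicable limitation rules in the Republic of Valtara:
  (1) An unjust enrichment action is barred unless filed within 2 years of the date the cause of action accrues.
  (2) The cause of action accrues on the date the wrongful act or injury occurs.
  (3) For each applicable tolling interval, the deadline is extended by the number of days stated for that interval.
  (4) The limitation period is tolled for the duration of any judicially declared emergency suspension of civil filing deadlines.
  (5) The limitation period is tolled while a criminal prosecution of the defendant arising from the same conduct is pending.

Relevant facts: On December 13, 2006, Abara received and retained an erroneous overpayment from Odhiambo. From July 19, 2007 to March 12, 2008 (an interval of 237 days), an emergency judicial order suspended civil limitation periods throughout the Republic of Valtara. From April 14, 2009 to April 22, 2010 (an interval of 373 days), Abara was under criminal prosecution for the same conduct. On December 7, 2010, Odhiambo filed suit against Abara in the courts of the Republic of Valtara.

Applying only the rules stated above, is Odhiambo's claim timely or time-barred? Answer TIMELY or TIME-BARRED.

The limitation period began to run on December 13, 2006.
The untolled deadline — 2 years after December 13, 2006 — is December 13, 2008.
Because the emergency suspension of filing deadlines ran from July 19, 2007 to March 12, 2008, the deadline is extended by 237 days to August 7, 2009.
Because the pending criminal prosecution ran from April 14, 2009 to April 22, 2010, the deadline is extended by 373 days to August 15, 2010.
Filing on December 7, 2010 missed the August 15, 2010 deadline — the action is time-barred.

TIME-BARRED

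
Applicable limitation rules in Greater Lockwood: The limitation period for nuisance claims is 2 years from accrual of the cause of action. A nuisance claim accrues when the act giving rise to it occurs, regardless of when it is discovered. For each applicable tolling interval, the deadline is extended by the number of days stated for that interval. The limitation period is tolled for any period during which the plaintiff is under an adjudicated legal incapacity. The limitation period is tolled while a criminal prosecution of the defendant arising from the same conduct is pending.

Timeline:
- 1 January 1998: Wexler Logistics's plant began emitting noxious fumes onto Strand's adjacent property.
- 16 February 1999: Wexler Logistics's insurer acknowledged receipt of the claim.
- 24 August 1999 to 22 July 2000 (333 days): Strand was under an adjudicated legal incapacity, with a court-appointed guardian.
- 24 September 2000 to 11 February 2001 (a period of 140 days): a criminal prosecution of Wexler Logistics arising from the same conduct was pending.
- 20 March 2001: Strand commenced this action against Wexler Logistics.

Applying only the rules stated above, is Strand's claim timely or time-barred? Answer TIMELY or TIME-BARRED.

TIMELY

The limitation period began to run on 1 January 1998.
2 years from 1 January 1998 is 1 January 2000.
The period was tolled for 333 days by the plaintiff's legal incapacity (24 August 1999 to 22 July 2000), pushing the deadline to 29 November 2000.
Because the pending criminal prosecution ran from 24 September 2000 to 11 February 2001, the deadline is extended by 140 days to 18 April 2001.
None of the other events listed affects the running of the period under the stated rules.
Strand filed on 20 March 2001, before the 18 April 2001 deadline, so the action is timely.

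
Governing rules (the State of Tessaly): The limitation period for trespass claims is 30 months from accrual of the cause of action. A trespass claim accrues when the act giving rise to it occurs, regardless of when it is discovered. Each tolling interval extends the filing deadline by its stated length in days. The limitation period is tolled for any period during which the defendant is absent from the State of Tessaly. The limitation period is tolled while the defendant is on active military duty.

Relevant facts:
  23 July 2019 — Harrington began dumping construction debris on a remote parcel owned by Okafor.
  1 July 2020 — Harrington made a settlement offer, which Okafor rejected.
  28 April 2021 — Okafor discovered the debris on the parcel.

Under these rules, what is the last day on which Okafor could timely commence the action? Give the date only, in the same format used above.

23 January 2022

The claim accrued on 23 July 2019, when the wrongful act occurred; under the stated occurrence rule the 28 April 2021 discovery does not delay accrual.
Adding the 30 months base period to 23 July 2019 gives a deadline of 23 January 2022, before any tolling.
The other events in the timeline have no effect on the limitation period under the stated rules.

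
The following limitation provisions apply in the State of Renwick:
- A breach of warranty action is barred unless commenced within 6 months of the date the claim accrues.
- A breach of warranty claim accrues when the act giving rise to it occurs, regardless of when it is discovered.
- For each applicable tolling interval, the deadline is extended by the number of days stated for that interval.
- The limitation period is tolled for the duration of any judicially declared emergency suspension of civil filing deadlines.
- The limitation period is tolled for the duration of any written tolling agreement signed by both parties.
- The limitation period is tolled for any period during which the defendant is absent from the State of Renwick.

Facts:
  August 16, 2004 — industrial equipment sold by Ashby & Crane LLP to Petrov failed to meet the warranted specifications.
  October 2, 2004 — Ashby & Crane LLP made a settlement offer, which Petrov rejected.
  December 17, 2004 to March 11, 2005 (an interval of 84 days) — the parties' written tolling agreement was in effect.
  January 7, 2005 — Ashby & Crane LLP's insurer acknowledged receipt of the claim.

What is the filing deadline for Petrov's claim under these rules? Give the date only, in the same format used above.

The claim accrued on August 16, 2004, the date of the act.
6 months from August 16, 2004 is February 16, 2005.
The period was tolled for 84 days by the written tolling agreement (December 17, 2004 to March 11, 2005), pushing the deadline to May 11, 2005.
The other events in the timeline have no effect on the limitation period under the stated rules.

May 11, 2005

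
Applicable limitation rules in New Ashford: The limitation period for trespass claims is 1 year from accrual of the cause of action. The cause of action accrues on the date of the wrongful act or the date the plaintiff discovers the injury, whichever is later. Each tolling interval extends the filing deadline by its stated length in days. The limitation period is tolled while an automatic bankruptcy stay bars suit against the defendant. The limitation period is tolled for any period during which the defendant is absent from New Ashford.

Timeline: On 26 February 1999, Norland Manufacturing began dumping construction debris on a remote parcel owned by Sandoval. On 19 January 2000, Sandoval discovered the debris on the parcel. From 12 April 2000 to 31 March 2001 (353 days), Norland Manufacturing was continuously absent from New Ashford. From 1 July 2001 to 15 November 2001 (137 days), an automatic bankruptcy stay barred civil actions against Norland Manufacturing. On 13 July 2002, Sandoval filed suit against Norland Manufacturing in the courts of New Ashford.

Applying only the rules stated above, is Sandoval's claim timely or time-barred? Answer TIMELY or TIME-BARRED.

TIME-BARRED

Taking the later of the act (26 February 1999) and discovery (19 January 2000), the claim accrued on 19 January 2000.
Adding the 1 year base period to 19 January 2000 gives a deadline of 19 January 2001, before any tolling.
The period was tolled for 353 days by the defendant's absence from the jurisdiction (12 April 2000 to 31 March 2001), pushing the deadline to 7 January 2002.
Because the automatic bankruptcy stay ran from 1 July 2001 to 15 November 2001, the deadline is extended by 137 days to 24 May 2002.
Filing on 13 July 2002 missed the 24 May 2002 deadline — the action is time-barred.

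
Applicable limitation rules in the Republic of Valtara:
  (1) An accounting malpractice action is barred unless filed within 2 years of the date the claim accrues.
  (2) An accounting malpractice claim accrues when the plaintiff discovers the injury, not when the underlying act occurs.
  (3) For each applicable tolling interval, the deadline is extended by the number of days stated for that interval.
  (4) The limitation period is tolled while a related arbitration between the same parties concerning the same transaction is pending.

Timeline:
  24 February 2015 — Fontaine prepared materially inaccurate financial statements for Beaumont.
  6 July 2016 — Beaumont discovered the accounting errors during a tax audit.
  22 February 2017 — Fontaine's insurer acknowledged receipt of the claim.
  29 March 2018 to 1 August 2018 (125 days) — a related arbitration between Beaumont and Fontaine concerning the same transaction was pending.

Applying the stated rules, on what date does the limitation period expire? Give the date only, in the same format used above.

Accrual is tied to discovery, so the period began on 6 July 2016 rather than on 24 February 2015 when the act occurred.
2 years from 6 July 2016 is 6 July 2018.
The period was tolled for 125 days by the pending related arbitration (29 March 2018 to 1 August 2018), pushing the deadline to 8 November 2018.
The other events in the timeline have no effect on the limitation period under the stated rules.

8 November 2018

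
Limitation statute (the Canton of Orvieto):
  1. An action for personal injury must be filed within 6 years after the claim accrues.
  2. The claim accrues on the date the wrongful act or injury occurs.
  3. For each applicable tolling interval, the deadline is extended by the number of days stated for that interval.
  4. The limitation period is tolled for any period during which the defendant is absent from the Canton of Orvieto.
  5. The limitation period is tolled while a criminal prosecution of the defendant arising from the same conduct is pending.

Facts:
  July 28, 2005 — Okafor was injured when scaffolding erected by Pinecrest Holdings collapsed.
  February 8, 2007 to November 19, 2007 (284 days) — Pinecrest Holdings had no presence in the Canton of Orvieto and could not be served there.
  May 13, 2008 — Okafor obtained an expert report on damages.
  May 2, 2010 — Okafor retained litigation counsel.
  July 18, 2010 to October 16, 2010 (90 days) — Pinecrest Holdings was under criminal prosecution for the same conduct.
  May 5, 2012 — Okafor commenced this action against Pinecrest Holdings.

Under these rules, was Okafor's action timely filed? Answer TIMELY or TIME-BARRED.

TIMELY

The limitation period began to run on July 28, 2005.
Adding the 6 years base period to July 28, 2005 gives a deadline of July 28, 2011, before any tolling.
The defendant's absence from the jurisdiction from February 8, 2007 to November 19, 2007 tolled the period for 284 days, extending the deadline to May 7, 2012.
Because the pending criminal prosecution ran from July 18, 2010 to October 16, 2010, the deadline is extended by 90 days to August 5, 2012.
Nothing else in the chronology tolls or restarts the period.
Okafor filed on May 5, 2012, before the August 5, 2012 deadline, so the action is timely.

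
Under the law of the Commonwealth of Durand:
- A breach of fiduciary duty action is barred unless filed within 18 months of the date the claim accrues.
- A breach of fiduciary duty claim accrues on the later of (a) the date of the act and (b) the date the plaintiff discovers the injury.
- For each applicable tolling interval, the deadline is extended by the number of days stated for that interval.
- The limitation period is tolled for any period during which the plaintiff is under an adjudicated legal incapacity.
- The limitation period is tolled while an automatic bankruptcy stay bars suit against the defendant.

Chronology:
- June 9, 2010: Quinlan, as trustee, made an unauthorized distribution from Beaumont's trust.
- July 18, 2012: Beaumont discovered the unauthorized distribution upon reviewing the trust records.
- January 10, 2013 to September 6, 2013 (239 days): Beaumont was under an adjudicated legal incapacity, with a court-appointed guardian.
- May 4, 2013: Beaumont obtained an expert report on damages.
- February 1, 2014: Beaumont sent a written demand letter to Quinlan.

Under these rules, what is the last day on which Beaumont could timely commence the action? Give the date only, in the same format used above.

September 14, 2014

Because discovery on July 18, 2012 post-dates the June 9, 2010 act, accrual under the later-of rule falls on July 18, 2012.
18 months from July 18, 2012 is January 18, 2014.
Because the plaintiff's legal incapacity ran from January 10, 2013 to September 6, 2013, the deadline is extended by 239 days to September 14, 2014.
None of the other events listed affects the running of the period under the stated rules.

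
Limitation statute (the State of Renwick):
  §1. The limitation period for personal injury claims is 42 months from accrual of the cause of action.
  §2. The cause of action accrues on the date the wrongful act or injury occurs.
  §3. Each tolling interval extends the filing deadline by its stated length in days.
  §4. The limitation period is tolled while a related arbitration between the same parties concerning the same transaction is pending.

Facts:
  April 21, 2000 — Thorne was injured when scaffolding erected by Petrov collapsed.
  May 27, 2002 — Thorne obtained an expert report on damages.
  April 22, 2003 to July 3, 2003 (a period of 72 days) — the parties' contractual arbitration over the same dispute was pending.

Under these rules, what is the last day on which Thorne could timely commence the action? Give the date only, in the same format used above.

January 1, 2004

The limitation period began to run on April 21, 2000.
The untolled deadline — 42 months after April 21, 2000 — is October 21, 2003.
The period was tolled for 72 days by the pending related arbitration (April 22, 2003 to July 3, 2003), pushing the deadline to January 1, 2004.
The other events in the timeline have no effect on the limitation period under the stated rules.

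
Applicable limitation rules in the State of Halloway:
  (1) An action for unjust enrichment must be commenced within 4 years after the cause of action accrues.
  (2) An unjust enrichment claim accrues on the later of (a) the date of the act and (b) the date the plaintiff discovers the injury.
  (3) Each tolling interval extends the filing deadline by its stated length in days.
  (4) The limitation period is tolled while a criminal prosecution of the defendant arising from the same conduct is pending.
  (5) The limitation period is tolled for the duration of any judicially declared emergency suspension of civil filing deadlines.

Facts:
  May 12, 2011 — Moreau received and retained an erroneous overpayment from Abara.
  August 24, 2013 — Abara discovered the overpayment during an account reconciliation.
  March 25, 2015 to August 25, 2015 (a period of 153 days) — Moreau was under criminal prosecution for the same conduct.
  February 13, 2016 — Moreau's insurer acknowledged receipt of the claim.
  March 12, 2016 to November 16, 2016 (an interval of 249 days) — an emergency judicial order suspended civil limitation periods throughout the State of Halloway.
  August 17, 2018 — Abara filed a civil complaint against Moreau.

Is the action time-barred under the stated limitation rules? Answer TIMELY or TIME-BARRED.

TIMELY

The claim accrued on August 24, 2013 — the later of the May 12, 2011 act and the August 24, 2013 discovery.
The untolled deadline — 4 years after August 24, 2013 — is August 24, 2017.
The pending criminal prosecution from March 25, 2015 to August 25, 2015 tolled the period for 153 days, extending the deadline to January 24, 2018.
Because the emergency suspension of filing deadlines ran from March 12, 2016 to November 16, 2016, the deadline is extended by 249 days to September 30, 2018.
Nothing else in the chronology tolls or restarts the period.
Abara filed on August 17, 2018, before the September 30, 2018 deadline, so the action is timely.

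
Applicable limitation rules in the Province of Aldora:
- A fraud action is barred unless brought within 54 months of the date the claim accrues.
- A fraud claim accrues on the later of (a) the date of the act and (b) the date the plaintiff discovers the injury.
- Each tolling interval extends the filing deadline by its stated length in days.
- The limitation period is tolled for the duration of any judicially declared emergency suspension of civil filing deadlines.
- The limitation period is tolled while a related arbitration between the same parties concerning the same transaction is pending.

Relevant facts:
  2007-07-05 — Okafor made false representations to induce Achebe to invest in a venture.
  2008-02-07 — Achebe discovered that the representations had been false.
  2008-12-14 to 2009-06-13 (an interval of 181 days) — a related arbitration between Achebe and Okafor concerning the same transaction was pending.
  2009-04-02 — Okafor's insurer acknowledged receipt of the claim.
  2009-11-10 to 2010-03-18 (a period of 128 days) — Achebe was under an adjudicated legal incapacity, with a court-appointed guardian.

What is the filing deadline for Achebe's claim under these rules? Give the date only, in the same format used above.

Because discovery on 2008-02-07 post-dates the 2007-07-05 act, accrual under the later-of rule falls on 2008-02-07.
The untolled deadline — 54 months after 2008-02-07 — is 2012-08-07.
The pending related arbitration from 2008-12-14 to 2009-06-13 tolled the period for 181 days, extending the deadline to 2013-02-04.
Although the plaintiff's incapacity ran from 2009-11-10 to 2010-03-18, the stated rules do not make that a tolling event, so it is disregarded.
None of the other events listed affects the running of the period under the stated rules.

2013-02-04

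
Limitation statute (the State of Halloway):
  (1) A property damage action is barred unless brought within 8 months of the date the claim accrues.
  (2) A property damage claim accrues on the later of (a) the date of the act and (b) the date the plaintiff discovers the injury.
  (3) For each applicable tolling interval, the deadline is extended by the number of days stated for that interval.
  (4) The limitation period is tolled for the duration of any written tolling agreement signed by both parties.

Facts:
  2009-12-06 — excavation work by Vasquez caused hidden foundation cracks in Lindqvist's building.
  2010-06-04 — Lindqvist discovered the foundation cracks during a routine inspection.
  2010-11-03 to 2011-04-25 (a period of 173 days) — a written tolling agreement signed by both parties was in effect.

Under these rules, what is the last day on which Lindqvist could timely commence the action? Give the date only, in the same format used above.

Taking the later of the act (2009-12-06) and discovery (2010-06-04), the claim accrued on 2010-06-04.
8 months from 2010-06-04 is 2011-02-04.
The written tolling agreement from 2010-11-03 to 2011-04-25 tolled the period for 173 days, extending the deadline to 2011-07-27.

2011-07-27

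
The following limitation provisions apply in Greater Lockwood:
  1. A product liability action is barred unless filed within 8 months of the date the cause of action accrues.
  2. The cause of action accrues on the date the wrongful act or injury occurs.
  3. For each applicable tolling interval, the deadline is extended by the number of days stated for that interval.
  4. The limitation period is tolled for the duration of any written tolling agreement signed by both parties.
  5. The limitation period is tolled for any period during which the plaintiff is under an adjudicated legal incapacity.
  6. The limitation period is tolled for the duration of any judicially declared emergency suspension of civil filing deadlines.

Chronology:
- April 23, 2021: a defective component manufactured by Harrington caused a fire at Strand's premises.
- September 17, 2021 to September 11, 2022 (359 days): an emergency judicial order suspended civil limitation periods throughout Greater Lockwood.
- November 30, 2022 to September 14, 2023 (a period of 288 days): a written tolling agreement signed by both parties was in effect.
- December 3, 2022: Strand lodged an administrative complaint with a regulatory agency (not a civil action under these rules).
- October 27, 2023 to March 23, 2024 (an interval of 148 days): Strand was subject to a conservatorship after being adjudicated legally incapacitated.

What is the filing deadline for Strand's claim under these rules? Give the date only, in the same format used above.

The cause of action accrued on April 23, 2021, the date of the act.
8 months from April 23, 2021 is December 23, 2021.
The period was tolled for 359 days by the emergency suspension of filing deadlines (September 17, 2021 to September 11, 2022), pushing the deadline to December 17, 2022.
The period was tolled for 288 days by the written tolling agreement (November 30, 2022 to September 14, 2023), pushing the deadline to October 1, 2023.
By the time the plaintiff's legal incapacity began on October 27, 2023, the limitation period had already expired on October 1, 2023; that interval cannot revive it.
None of the other events listed affects the running of the period under the stated rules.

October 1, 2023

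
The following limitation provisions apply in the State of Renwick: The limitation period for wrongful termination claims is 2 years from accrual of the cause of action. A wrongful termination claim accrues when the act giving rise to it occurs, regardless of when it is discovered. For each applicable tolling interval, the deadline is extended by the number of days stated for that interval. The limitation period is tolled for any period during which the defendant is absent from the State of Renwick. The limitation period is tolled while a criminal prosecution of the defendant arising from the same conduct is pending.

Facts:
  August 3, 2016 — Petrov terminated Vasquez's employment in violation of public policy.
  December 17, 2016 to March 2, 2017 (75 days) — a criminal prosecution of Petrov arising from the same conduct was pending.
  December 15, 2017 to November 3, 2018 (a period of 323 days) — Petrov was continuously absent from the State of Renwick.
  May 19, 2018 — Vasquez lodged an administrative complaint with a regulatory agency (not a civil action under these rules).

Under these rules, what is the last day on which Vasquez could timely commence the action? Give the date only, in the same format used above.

The cause of action accrued on August 3, 2016, the date of the act.
The untolled deadline — 2 years after August 3, 2016 — is August 3, 2018.
The pending criminal prosecution from December 17, 2016 to March 2, 2017 tolled the period for 75 days, extending the deadline to October 17, 2018.
The defendant's absence from the jurisdiction from December 15, 2017 to November 3, 2018 tolled the period for 323 days, extending the deadline to September 5, 2019.
None of the other events listed affects the running of the period under the stated rules.

September 5, 2019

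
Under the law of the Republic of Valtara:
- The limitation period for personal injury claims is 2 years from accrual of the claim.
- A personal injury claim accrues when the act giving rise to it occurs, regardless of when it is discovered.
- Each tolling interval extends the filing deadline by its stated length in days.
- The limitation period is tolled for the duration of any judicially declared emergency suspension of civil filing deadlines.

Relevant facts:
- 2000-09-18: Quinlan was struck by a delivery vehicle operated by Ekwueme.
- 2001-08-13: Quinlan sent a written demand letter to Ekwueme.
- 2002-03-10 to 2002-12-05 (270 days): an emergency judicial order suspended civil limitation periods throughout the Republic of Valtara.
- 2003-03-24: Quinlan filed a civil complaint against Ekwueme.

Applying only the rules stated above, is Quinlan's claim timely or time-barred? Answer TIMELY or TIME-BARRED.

TIMELY

The limitation period began to run on 2000-09-18.
The untolled deadline — 2 years after 2000-09-18 — is 2002-09-18.
Because the emergency suspension of filing deadlines ran from 2002-03-10 to 2002-12-05, the deadline is extended by 270 days to 2003-06-15.
The other events in the timeline have no effect on the limitation period under the stated rules.
Filing on 2003-03-24 beat the 2003-06-15 deadline — the action is timely.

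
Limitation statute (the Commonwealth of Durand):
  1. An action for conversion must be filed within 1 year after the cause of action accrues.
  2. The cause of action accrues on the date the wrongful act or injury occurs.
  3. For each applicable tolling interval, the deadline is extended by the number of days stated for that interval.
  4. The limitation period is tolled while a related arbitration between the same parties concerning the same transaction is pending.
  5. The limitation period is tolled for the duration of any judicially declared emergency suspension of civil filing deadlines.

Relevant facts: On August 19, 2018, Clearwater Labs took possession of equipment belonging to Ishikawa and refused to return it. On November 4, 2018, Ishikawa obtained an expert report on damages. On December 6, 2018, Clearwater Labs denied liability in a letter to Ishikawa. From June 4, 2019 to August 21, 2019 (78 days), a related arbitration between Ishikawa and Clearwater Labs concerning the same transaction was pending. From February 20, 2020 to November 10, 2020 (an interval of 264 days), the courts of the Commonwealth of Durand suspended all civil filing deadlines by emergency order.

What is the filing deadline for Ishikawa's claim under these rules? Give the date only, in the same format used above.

November 5, 2019

The claim accrued on August 19, 2018, when the wrongful act occurred.
1 year from August 19, 2018 is August 19, 2019.
The pending related arbitration from June 4, 2019 to August 21, 2019 tolled the period for 78 days, extending the deadline to November 5, 2019.
The emergency suspension of filing deadlines starting February 20, 2020 came too late — the period had run on November 5, 2019 — and so does not extend the deadline.
None of the other events listed affects the running of the period under the stated rules.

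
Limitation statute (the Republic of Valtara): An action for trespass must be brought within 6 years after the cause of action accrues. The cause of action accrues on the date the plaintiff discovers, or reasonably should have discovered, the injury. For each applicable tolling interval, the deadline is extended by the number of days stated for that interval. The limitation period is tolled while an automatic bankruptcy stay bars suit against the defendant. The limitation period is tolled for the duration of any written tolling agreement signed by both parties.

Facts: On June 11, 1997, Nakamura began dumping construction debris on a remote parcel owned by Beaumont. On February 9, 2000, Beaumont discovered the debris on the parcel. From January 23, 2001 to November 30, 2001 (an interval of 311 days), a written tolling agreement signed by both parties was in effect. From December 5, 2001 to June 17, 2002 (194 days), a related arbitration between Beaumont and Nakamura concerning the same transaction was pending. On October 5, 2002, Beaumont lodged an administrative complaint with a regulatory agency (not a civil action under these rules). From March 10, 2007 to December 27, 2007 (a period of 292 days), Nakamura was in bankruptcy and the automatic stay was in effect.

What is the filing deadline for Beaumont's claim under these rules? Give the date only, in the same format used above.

December 17, 2006

Accrual is tied to discovery, so the period began on February 9, 2000 rather than on June 11, 1997 when the act occurred.
6 years from February 9, 2000 is February 9, 2006.
The written tolling agreement from January 23, 2001 to November 30, 2001 tolled the period for 311 days, extending the deadline to December 17, 2006.
By the time the automatic bankruptcy stay began on March 10, 2007, the limitation period had already expired on December 17, 2006; that interval cannot revive it.
The pending related arbitration from December 5, 2001 to June 17, 2002 does not toll the period, because no stated rule makes a pending arbitration a tolling event.
Nothing else in the chronology tolls or restarts the period.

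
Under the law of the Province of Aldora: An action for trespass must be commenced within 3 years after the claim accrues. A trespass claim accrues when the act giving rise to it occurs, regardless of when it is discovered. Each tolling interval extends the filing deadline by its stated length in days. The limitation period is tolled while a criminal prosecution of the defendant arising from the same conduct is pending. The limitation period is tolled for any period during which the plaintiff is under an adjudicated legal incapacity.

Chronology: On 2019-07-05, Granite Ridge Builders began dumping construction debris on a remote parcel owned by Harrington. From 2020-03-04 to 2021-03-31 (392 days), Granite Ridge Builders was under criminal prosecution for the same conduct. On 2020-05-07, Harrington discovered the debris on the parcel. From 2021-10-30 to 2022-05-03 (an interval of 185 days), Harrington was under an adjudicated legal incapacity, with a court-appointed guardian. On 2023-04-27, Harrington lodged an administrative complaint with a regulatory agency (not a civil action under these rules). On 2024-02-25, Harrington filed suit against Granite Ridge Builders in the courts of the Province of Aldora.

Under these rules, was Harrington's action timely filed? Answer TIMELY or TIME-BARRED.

TIME-BARRED

Because the rule ties accrual to occurrence, the claim accrued on 2019-07-05, not on the 2020-05-07 discovery date.
3 years from 2019-07-05 is 2022-07-05.
The pending criminal prosecution from 2020-03-04 to 2021-03-31 tolled the period for 392 days, extending the deadline to 2023-08-01.
The period was tolled for 185 days by the plaintiff's legal incapacity (2021-10-30 to 2022-05-03), pushing the deadline to 2024-02-02.
The other events in the timeline have no effect on the limitation period under the stated rules.
Filing on 2024-02-25 missed the 2024-02-02 deadline — the action is time-barred.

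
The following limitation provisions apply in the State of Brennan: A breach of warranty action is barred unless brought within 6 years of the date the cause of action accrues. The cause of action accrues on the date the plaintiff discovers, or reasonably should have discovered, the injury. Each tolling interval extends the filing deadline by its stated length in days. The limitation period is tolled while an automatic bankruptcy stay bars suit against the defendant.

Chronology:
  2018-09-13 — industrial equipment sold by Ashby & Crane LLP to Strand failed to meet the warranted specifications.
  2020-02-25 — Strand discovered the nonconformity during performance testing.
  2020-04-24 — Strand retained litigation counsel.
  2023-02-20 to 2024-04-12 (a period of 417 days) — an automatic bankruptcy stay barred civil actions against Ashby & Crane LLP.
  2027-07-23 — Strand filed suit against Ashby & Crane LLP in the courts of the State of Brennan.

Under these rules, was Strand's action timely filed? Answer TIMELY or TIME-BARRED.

The claim did not accrue until Strand discovered the injury on 2020-02-25; the 2018-09-13 act date does not start the clock under the stated rule.
6 years from 2020-02-25 is 2026-02-25.
Because the automatic bankruptcy stay ran from 2023-02-20 to 2024-04-12, the deadline is extended by 417 days to 2027-04-18.
None of the other events listed affects the running of the period under the stated rules.
Filing on 2027-07-23 missed the 2027-04-18 deadline — the action is time-barred.

TIME-BARRED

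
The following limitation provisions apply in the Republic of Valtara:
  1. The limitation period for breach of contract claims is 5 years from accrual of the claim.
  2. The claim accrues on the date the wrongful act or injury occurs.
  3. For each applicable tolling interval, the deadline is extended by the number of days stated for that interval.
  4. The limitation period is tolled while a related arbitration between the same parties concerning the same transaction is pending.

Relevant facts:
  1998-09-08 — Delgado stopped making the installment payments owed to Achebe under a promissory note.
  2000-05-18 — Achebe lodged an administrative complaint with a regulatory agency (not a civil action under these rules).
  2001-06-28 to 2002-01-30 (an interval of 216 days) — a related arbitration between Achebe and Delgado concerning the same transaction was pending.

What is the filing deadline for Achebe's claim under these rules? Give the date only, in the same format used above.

The limitation period began to run on 1998-09-08.
5 years from 1998-09-08 is 2003-09-08.
The period was tolled for 216 days by the pending related arbitration (2001-06-28 to 2002-01-30), pushing the deadline to 2004-04-11.
Nothing else in the chronology tolls or restarts the period.

2004-04-11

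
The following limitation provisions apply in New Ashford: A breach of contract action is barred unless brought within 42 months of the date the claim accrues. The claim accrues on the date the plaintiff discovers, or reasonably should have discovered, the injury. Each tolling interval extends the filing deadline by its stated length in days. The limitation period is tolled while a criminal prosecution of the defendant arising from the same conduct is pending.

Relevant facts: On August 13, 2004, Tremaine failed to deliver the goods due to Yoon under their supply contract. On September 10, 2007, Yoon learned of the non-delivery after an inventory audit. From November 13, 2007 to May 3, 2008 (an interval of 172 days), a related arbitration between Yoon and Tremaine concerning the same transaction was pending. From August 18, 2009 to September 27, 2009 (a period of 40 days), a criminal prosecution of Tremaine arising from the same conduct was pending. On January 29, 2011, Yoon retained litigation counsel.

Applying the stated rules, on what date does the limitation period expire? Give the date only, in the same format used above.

April 19, 2011

Accrual is tied to discovery, so the period began on September 10, 2007 rather than on August 13, 2004 when the act occurred.
Adding the 42 months base period to September 10, 2007 gives a deadline of March 10, 2011, before any tolling.
Because the pending criminal prosecution ran from August 18, 2009 to September 27, 2009, the deadline is extended by 40 days to April 19, 2011.
No stated provision tolls the period for a pending arbitration, so the interval from November 13, 2007 to May 3, 2008 has no effect on the deadline.
Nothing else in the chronology tolls or restarts the period.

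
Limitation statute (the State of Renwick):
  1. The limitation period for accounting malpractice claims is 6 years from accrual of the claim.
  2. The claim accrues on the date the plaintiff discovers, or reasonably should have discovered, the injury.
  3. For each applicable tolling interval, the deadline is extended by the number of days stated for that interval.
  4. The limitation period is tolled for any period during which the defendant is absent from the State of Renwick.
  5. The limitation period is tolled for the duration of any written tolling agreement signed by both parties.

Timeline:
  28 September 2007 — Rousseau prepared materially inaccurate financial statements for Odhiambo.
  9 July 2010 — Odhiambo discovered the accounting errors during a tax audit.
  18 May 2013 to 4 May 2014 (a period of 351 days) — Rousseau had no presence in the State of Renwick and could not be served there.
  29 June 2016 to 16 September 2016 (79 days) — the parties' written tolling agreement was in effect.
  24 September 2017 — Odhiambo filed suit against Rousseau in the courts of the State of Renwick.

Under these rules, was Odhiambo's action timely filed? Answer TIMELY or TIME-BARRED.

Accrual is tied to discovery, so the period began on 9 July 2010 rather than on 28 September 2007 when the act occurred.
The untolled deadline — 6 years after 9 July 2010 — is 9 July 2016.
The period was tolled for 351 days by the defendant's absence from the jurisdiction (18 May 2013 to 4 May 2014), pushing the deadline to 25 June 2017.
The written tolling agreement from 29 June 2016 to 16 September 2016 tolled the period for 79 days, extending the deadline to 12 September 2017.
The 24 September 2017 filing falls after the 12 September 2017 deadline; the claim is time-barred.

TIME-BARRED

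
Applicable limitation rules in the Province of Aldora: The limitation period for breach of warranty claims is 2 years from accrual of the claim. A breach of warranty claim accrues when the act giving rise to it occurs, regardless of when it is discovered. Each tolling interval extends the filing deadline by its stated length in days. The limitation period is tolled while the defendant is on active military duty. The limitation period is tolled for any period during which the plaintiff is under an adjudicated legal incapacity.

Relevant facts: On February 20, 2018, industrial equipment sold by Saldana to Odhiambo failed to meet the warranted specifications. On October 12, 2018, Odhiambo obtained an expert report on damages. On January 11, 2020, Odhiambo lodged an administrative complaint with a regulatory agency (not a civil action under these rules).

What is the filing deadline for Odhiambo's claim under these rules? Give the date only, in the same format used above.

February 20, 2020

The claim accrued on February 20, 2018, the date of the act.
The untolled deadline — 2 years after February 20, 2018 — is February 20, 2020.
The other events in the timeline have no effect on the limitation period under the stated rules.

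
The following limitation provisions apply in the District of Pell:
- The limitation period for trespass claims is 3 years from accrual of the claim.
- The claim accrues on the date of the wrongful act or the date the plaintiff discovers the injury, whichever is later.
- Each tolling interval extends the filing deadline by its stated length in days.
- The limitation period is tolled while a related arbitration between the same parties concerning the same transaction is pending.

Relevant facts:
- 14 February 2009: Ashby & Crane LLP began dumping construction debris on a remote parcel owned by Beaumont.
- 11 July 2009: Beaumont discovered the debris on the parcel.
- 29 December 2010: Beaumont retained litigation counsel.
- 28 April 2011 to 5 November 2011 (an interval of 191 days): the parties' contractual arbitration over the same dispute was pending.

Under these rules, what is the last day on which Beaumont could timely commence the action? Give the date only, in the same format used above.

18 January 2013

Taking the later of the act (14 February 2009) and discovery (11 July 2009), the claim accrued on 11 July 2009.
The untolled deadline — 3 years after 11 July 2009 — is 11 July 2012.
The period was tolled for 191 days by the pending related arbitration (28 April 2011 to 5 November 2011), pushing the deadline to 18 January 2013.
None of the other events listed affects the running of the period under the stated rules.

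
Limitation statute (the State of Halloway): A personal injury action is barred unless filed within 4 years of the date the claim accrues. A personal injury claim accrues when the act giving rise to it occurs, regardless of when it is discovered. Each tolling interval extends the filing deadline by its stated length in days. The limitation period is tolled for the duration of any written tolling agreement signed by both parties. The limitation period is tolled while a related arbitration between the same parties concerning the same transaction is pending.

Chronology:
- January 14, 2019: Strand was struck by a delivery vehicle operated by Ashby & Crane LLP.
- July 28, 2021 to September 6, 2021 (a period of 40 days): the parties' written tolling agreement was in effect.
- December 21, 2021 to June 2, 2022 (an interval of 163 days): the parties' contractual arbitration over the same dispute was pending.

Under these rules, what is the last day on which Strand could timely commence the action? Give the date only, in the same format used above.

The claim accrued on January 14, 2019, the date of the act.
Adding the 4 years base period to January 14, 2019 gives a deadline of January 14, 2023, before any tolling.
The period was tolled for 40 days by the written tolling agreement (July 28, 2021 to September 6, 2021), pushing the deadline to February 23, 2023.
The period was tolled for 163 days by the pending related arbitration (December 21, 2021 to June 2, 2022), pushing the deadline to August 5, 2023.

August 5, 2023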